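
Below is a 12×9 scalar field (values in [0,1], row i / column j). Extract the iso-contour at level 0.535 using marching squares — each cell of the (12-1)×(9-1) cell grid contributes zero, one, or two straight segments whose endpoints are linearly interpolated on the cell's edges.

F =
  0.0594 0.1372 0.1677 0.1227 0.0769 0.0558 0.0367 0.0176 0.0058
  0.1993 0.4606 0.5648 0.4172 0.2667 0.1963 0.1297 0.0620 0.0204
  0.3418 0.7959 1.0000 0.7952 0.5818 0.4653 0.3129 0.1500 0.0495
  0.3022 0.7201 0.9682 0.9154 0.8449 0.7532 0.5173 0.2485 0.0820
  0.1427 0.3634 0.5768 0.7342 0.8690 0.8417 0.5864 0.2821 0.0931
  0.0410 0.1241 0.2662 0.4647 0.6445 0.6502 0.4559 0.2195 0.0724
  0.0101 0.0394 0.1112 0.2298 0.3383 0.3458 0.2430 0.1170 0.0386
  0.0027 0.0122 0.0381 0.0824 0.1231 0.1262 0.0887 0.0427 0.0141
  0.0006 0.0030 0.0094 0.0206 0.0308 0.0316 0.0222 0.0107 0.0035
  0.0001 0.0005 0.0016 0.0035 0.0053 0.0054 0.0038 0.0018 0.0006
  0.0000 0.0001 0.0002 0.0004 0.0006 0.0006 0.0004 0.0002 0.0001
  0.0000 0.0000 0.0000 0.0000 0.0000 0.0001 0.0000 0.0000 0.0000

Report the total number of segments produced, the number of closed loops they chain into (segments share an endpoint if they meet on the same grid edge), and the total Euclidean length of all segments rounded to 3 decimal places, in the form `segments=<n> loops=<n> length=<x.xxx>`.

cell (0,1): code 0100 → (0.925,2.000)–(1.000,1.714)
cell (0,2): code 1000 → (1.000,2.202)–(0.925,2.000)
cell (1,0): code 0100 → (1.222,1.000)–(2.000,0.425)
cell (1,1): code 1110 → (1.000,1.714)–(1.222,1.000)
cell (1,2): code 1101 → (1.312,3.000)–(1.000,2.202)
cell (1,3): code 1100 → (1.851,4.000)–(1.312,3.000)
cell (1,4): code 1000 → (2.000,4.402)–(1.851,4.000)
cell (2,0): code 0110 → (2.000,0.425)–(3.000,0.557)
cell (2,4): code 1101 → (2.242,5.000)–(2.000,4.402)
cell (2,5): code 1000 → (3.000,5.925)–(2.242,5.000)
cell (3,0): code 0010 → (3.000,0.557)–(3.519,1.000)
cell (3,1): code 0111 → (3.519,1.000)–(4.000,1.804)
cell (3,5): code 1101 → (3.256,6.000)–(3.000,5.925)
cell (3,6): code 1000 → (4.000,6.169)–(3.256,6.000)
cell (4,1): code 0010 → (4.000,1.804)–(4.135,2.000)
cell (4,2): code 0011 → (4.135,2.000)–(4.739,3.000)
cell (4,3): code 0111 → (4.739,3.000)–(5.000,3.391)
cell (4,5): code 1011 → (5.000,5.593)–(4.394,6.000)
cell (4,6): code 0001 → (4.394,6.000)–(4.000,6.169)
cell (5,3): code 0010 → (5.000,3.391)–(5.358,4.000)
cell (5,4): code 0011 → (5.358,4.000)–(5.378,5.000)
cell (5,5): code 0001 → (5.378,5.000)–(5.000,5.593)
total: 22 segments, chained into 1 closed loop(s), length Σ = 15.591117

segments=22 loops=1 length=15.591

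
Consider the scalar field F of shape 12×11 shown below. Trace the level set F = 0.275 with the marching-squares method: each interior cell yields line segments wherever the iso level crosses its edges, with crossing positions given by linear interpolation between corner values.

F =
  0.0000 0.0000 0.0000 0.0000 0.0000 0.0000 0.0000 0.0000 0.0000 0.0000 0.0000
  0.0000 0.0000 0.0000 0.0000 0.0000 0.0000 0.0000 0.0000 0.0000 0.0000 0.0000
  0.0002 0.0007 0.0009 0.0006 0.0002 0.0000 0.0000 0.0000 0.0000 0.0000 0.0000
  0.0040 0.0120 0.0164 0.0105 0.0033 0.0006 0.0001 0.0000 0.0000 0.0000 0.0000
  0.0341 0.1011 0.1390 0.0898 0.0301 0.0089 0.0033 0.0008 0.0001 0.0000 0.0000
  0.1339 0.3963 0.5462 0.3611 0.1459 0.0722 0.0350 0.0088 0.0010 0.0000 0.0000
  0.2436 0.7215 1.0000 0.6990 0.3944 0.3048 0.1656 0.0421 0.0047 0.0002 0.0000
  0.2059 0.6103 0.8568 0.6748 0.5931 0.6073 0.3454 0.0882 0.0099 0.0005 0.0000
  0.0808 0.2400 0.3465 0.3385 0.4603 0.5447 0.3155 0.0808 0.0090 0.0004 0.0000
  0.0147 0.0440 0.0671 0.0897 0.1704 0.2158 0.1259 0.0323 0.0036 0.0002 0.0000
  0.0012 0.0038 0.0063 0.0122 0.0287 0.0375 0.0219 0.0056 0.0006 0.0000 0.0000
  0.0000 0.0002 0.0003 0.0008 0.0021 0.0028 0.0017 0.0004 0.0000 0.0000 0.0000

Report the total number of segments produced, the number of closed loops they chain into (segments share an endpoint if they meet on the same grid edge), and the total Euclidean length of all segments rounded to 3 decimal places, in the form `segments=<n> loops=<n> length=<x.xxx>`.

cell (4,0): code 0100 → (4.589,1.000)–(5.000,0.538)
cell (4,1): code 1100 → (4.334,2.000)–(4.589,1.000)
cell (4,2): code 1100 → (4.683,3.000)–(4.334,2.000)
cell (4,3): code 1000 → (5.000,3.400)–(4.683,3.000)
cell (5,0): code 0110 → (5.000,0.538)–(6.000,0.066)
cell (5,3): code 1101 → (5.520,4.000)–(5.000,3.400)
cell (5,4): code 1100 → (5.872,5.000)–(5.520,4.000)
cell (5,5): code 1000 → (6.000,5.214)–(5.872,5.000)
cell (6,0): code 0110 → (6.000,0.066)–(7.000,0.171)
cell (6,5): code 1101 → (6.608,6.000)–(6.000,5.214)
cell (6,6): code 1000 → (7.000,6.274)–(6.608,6.000)
cell (7,0): code 0010 → (7.000,0.171)–(7.905,1.000)
cell (7,1): code 0111 → (7.905,1.000)–(8.000,1.329)
cell (7,6): code 1001 → (8.000,6.173)–(7.000,6.274)
cell (8,1): code 0010 → (8.000,1.329)–(8.256,2.000)
cell (8,2): code 0011 → (8.256,2.000)–(8.255,3.000)
cell (8,3): code 0011 → (8.255,3.000)–(8.639,4.000)
cell (8,4): code 0011 → (8.639,4.000)–(8.820,5.000)
cell (8,5): code 0011 → (8.820,5.000)–(8.214,6.000)
cell (8,6): code 0001 → (8.214,6.000)–(8.000,6.173)
total: 20 segments, chained into 1 closed loop(s), length Σ = 16.731341

segments=20 loops=1 length=16.731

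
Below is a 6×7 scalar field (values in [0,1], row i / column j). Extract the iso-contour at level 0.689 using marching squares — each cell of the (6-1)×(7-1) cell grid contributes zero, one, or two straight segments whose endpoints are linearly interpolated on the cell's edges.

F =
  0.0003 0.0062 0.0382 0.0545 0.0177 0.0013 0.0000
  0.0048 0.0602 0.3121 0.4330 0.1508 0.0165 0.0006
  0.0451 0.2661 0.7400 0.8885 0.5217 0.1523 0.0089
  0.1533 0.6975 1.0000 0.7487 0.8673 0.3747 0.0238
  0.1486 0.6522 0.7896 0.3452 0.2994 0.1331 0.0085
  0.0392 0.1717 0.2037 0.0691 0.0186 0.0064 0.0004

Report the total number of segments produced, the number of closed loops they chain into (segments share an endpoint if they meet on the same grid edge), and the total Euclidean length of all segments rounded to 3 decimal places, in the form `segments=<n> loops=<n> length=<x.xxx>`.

segments=14 loops=1 length=9.278

cell (1,1): code 0100 → (1.881,2.000)–(2.000,1.892)
cell (1,2): code 1100 → (1.562,3.000)–(1.881,2.000)
cell (1,3): code 1000 → (2.000,3.544)–(1.562,3.000)
cell (2,0): code 0100 → (2.980,1.000)–(3.000,0.984)
cell (2,1): code 1110 → (2.000,1.892)–(2.980,1.000)
cell (2,3): code 1101 → (2.484,4.000)–(2.000,3.544)
cell (2,4): code 1000 → (3.000,4.362)–(2.484,4.000)
cell (3,0): code 0010 → (3.000,0.984)–(3.188,1.000)
cell (3,1): code 0111 → (3.188,1.000)–(4.000,1.268)
cell (3,2): code 1011 → (4.000,2.226)–(3.148,3.000)
cell (3,3): code 0011 → (3.148,3.000)–(3.314,4.000)
cell (3,4): code 0001 → (3.314,4.000)–(3.000,4.362)
cell (4,1): code 0010 → (4.000,1.268)–(4.172,2.000)
cell (4,2): code 0001 → (4.172,2.000)–(4.000,2.226)
total: 14 segments, chained into 1 closed loop(s), length Σ = 9.278119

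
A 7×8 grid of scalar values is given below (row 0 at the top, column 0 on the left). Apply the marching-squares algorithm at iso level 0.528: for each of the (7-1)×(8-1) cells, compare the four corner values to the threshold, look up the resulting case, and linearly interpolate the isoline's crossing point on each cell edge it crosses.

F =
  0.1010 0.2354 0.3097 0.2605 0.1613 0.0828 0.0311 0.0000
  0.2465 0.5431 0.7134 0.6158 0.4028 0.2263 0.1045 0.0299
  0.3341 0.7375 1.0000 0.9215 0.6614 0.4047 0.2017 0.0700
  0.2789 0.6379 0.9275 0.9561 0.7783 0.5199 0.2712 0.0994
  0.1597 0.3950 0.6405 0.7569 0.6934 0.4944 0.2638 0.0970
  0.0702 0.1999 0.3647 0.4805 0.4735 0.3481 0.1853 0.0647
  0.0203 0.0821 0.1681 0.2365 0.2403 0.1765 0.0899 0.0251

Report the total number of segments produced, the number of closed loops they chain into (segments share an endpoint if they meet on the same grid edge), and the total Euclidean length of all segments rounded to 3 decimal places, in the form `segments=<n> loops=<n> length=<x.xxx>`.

cell (0,0): code 0100 → (0.951,1.000)–(1.000,0.949)
cell (0,1): code 1100 → (0.541,2.000)–(0.951,1.000)
cell (0,2): code 1100 → (0.753,3.000)–(0.541,2.000)
cell (0,3): code 1000 → (1.000,3.412)–(0.753,3.000)
cell (1,0): code 0110 → (1.000,0.949)–(2.000,0.481)
cell (1,3): code 1101 → (1.484,4.000)–(1.000,3.412)
cell (1,4): code 1000 → (2.000,4.520)–(1.484,4.000)
cell (2,0): code 0110 → (2.000,0.481)–(3.000,0.694)
cell (2,4): code 1001 → (3.000,4.969)–(2.000,4.520)
cell (3,0): code 0010 → (3.000,0.694)–(3.452,1.000)
cell (3,1): code 0111 → (3.452,1.000)–(4.000,1.542)
cell (3,4): code 1001 → (4.000,4.831)–(3.000,4.969)
cell (4,1): code 0010 → (4.000,1.542)–(4.408,2.000)
cell (4,2): code 0011 → (4.408,2.000)–(4.828,3.000)
cell (4,3): code 0011 → (4.828,3.000)–(4.752,4.000)
cell (4,4): code 0001 → (4.752,4.000)–(4.000,4.831)
total: 16 segments, chained into 1 closed loop(s), length Σ = 13.519099

segments=16 loops=1 length=13.519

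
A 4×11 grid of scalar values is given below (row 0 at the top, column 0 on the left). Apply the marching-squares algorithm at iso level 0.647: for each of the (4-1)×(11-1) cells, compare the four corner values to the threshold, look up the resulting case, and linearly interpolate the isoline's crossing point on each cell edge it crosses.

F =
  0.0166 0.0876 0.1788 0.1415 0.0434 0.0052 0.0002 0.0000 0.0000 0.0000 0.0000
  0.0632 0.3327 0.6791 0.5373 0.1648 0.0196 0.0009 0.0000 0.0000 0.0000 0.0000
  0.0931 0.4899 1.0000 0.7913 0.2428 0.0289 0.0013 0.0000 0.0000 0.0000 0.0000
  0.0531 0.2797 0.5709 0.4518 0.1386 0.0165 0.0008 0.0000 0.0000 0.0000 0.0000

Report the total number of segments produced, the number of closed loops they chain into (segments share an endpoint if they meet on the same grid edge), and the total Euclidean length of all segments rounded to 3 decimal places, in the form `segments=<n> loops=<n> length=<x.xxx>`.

cell (0,1): code 0100 → (0.936,2.000)–(1.000,1.907)
cell (0,2): code 1000 → (1.000,2.226)–(0.936,2.000)
cell (1,1): code 0110 → (1.000,1.907)–(2.000,1.308)
cell (1,2): code 1101 → (1.432,3.000)–(1.000,2.226)
cell (1,3): code 1000 → (2.000,3.263)–(1.432,3.000)
cell (2,1): code 0010 → (2.000,1.308)–(2.823,2.000)
cell (2,2): code 0011 → (2.823,2.000)–(2.425,3.000)
cell (2,3): code 0001 → (2.425,3.000)–(2.000,3.263)
total: 8 segments, chained into 1 closed loop(s), length Σ = 5.676975

segments=8 loops=1 length=5.677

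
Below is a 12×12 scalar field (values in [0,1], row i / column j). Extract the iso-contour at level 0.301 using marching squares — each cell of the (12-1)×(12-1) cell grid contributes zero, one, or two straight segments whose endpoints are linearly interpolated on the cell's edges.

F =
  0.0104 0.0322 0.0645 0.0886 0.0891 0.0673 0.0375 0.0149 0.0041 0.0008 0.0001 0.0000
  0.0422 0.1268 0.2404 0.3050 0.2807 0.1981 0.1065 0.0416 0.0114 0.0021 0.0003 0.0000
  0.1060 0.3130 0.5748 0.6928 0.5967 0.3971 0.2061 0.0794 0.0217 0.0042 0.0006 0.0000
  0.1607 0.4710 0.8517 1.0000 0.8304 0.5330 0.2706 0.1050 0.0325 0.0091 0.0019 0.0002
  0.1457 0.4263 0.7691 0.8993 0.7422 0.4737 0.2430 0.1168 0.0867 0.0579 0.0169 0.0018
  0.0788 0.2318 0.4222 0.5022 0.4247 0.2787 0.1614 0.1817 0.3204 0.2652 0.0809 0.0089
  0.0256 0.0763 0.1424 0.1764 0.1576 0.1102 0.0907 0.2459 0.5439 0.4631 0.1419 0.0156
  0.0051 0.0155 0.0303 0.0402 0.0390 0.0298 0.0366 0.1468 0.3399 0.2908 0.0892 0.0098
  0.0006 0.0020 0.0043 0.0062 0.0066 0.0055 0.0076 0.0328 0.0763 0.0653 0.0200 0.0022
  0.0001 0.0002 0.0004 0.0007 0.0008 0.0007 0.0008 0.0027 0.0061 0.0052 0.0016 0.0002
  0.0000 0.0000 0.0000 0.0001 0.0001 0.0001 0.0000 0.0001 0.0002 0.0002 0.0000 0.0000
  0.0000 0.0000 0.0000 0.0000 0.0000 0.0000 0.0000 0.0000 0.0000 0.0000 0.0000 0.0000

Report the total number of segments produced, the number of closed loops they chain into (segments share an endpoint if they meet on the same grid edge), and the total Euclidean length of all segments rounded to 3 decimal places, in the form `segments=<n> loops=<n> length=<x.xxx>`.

segments=30 loops=2 length=22.641

cell (0,2): code 0100 → (0.982,3.000)–(1.000,2.938)
cell (0,3): code 1000 → (1.000,3.165)–(0.982,3.000)
cell (1,0): code 0100 → (1.936,1.000)–(2.000,0.942)
cell (1,1): code 1100 → (1.181,2.000)–(1.936,1.000)
cell (1,2): code 1110 → (1.000,2.938)–(1.181,2.000)
cell (1,3): code 1101 → (1.064,4.000)–(1.000,3.165)
cell (1,4): code 1100 → (1.517,5.000)–(1.064,4.000)
cell (1,5): code 1000 → (2.000,5.503)–(1.517,5.000)
cell (2,0): code 0110 → (2.000,0.942)–(3.000,0.452)
cell (2,5): code 1001 → (3.000,5.884)–(2.000,5.503)
cell (3,0): code 0110 → (3.000,0.452)–(4.000,0.553)
cell (3,5): code 1001 → (4.000,5.749)–(3.000,5.884)
cell (4,0): code 0010 → (4.000,0.553)–(4.644,1.000)
cell (4,1): code 0111 → (4.644,1.000)–(5.000,1.363)
cell (4,4): code 1011 → (5.000,4.847)–(4.886,5.000)
cell (4,5): code 0001 → (4.886,5.000)–(4.000,5.749)
cell (4,7): code 0100 → (4.917,8.000)–(5.000,7.860)
cell (4,8): code 1000 → (5.000,8.351)–(4.917,8.000)
cell (5,1): code 0010 → (5.000,1.363)–(5.433,2.000)
cell (5,2): code 0011 → (5.433,2.000)–(5.618,3.000)
cell (5,3): code 0011 → (5.618,3.000)–(5.463,4.000)
cell (5,4): code 0001 → (5.463,4.000)–(5.000,4.847)
cell (5,7): code 0110 → (5.000,7.860)–(6.000,7.185)
cell (5,8): code 1101 → (5.181,9.000)–(5.000,8.351)
cell (5,9): code 1000 → (6.000,9.505)–(5.181,9.000)
cell (6,7): code 0110 → (6.000,7.185)–(7.000,7.799)
cell (6,8): code 1011 → (7.000,8.792)–(6.941,9.000)
cell (6,9): code 0001 → (6.941,9.000)–(6.000,9.505)
cell (7,7): code 0010 → (7.000,7.799)–(7.148,8.000)
cell (7,8): code 0001 → (7.148,8.000)–(7.000,8.792)
total: 30 segments, chained into 2 closed loop(s), length Σ = 22.641340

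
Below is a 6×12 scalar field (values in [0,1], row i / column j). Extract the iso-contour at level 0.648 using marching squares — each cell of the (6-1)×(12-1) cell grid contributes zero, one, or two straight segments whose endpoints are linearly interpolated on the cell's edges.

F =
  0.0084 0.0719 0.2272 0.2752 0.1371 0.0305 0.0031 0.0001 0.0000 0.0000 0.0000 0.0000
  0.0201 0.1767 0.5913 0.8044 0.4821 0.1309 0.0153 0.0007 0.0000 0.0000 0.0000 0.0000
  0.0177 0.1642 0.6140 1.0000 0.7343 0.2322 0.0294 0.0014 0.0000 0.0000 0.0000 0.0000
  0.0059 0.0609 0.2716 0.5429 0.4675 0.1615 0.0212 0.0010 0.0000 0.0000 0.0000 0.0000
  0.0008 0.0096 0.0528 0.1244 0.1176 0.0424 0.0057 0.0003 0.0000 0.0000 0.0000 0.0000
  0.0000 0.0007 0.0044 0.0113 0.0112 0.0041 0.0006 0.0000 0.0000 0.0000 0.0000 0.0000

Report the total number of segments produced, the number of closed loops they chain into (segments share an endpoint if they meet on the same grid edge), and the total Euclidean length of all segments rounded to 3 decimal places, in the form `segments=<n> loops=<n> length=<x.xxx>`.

cell (0,2): code 0100 → (0.704,3.000)–(1.000,2.266)
cell (0,3): code 1000 → (1.000,3.485)–(0.704,3.000)
cell (1,2): code 0110 → (1.000,2.266)–(2.000,2.088)
cell (1,3): code 1101 → (1.658,4.000)–(1.000,3.485)
cell (1,4): code 1000 → (2.000,4.172)–(1.658,4.000)
cell (2,2): code 0010 → (2.000,2.088)–(2.770,3.000)
cell (2,3): code 0011 → (2.770,3.000)–(2.323,4.000)
cell (2,4): code 0001 → (2.323,4.000)–(2.000,4.172)
total: 8 segments, chained into 1 closed loop(s), length Σ = 6.248346

segments=8 loops=1 length=6.248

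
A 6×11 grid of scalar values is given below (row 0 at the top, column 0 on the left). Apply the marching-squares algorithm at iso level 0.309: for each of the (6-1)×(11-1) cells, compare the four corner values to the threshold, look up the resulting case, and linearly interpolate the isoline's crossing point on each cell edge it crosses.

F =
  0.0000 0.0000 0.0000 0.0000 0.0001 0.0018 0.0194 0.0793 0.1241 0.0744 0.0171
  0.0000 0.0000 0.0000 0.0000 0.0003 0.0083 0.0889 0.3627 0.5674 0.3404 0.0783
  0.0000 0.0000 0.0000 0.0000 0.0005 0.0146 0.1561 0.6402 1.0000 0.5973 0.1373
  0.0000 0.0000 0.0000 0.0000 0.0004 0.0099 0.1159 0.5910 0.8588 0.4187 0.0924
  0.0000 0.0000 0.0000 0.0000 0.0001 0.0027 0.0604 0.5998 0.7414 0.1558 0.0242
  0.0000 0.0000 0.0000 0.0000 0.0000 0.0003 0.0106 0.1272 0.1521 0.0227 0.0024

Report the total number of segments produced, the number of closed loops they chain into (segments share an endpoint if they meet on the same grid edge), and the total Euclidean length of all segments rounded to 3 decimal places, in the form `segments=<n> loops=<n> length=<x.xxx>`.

cell (0,6): code 0100 → (0.811,7.000)–(1.000,6.804)
cell (0,7): code 1100 → (0.417,8.000)–(0.811,7.000)
cell (0,8): code 1100 → (0.882,9.000)–(0.417,8.000)
cell (0,9): code 1000 → (1.000,9.120)–(0.882,9.000)
cell (1,6): code 0110 → (1.000,6.804)–(2.000,6.316)
cell (1,9): code 1001 → (2.000,9.627)–(1.000,9.120)
cell (2,6): code 0110 → (2.000,6.316)–(3.000,6.406)
cell (2,9): code 1001 → (3.000,9.336)–(2.000,9.627)
cell (3,6): code 0110 → (3.000,6.406)–(4.000,6.461)
cell (3,8): code 1011 → (4.000,8.738)–(3.417,9.000)
cell (3,9): code 0001 → (3.417,9.000)–(3.000,9.336)
cell (4,6): code 0010 → (4.000,6.461)–(4.615,7.000)
cell (4,7): code 0011 → (4.615,7.000)–(4.734,8.000)
cell (4,8): code 0001 → (4.734,8.000)–(4.000,8.738)
total: 14 segments, chained into 1 closed loop(s), length Σ = 11.939739

segments=14 loops=1 length=11.940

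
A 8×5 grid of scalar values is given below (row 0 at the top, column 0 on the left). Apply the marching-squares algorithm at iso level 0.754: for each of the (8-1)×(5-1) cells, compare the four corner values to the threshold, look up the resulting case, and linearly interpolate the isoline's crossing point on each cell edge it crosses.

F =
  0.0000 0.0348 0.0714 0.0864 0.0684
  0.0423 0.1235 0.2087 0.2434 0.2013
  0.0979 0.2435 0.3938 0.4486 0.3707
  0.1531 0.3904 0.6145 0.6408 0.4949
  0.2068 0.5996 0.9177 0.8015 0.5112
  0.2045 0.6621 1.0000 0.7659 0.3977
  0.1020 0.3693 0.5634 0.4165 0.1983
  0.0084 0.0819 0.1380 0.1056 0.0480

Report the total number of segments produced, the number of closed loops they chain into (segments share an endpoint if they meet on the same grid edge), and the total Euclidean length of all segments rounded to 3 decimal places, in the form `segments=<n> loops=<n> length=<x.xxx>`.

cell (3,1): code 0100 → (3.460,2.000)–(4.000,1.485)
cell (3,2): code 1100 → (3.704,3.000)–(3.460,2.000)
cell (3,3): code 1000 → (4.000,3.164)–(3.704,3.000)
cell (4,1): code 0110 → (4.000,1.485)–(5.000,1.272)
cell (4,3): code 1001 → (5.000,3.032)–(4.000,3.164)
cell (5,1): code 0010 → (5.000,1.272)–(5.563,2.000)
cell (5,2): code 0011 → (5.563,2.000)–(5.034,3.000)
cell (5,3): code 0001 → (5.034,3.000)–(5.000,3.032)
total: 8 segments, chained into 1 closed loop(s), length Σ = 6.243268

segments=8 loops=1 length=6.243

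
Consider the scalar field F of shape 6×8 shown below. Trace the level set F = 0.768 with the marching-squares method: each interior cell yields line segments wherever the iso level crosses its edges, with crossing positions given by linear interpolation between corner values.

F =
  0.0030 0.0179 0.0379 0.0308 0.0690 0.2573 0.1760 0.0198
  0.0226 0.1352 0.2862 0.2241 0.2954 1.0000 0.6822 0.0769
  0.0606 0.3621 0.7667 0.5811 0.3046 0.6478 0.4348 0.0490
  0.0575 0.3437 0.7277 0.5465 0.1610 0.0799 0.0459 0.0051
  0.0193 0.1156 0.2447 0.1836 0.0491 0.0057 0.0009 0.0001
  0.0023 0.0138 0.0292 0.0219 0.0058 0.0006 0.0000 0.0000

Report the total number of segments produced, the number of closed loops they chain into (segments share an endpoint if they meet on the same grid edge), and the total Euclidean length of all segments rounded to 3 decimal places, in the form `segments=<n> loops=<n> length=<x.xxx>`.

segments=4 loops=1 length=2.968

cell (0,4): code 0100 → (0.688,5.000)–(1.000,4.671)
cell (0,5): code 1000 → (1.000,5.730)–(0.688,5.000)
cell (1,4): code 0010 → (1.000,4.671)–(1.659,5.000)
cell (1,5): code 0001 → (1.659,5.000)–(1.000,5.730)
total: 4 segments, chained into 1 closed loop(s), length Σ = 2.967611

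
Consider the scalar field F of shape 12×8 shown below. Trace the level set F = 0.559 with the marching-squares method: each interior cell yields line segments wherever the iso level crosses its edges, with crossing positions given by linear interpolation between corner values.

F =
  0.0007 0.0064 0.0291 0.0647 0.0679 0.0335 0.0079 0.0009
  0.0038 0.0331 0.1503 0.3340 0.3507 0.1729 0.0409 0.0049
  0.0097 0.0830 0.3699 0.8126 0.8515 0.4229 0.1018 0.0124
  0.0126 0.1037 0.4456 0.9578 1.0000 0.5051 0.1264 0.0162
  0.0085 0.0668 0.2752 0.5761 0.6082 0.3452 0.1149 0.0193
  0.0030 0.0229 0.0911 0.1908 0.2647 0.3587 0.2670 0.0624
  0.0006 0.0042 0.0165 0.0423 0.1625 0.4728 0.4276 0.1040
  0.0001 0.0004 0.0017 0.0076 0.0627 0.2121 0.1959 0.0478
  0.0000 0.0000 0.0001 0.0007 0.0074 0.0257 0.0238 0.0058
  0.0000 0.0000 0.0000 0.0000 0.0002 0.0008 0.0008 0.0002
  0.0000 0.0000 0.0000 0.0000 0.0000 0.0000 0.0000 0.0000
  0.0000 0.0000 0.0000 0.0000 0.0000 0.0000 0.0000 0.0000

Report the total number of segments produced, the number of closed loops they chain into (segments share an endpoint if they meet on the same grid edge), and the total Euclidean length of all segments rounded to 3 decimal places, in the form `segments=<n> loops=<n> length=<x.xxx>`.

segments=10 loops=1 length=8.491

cell (1,2): code 0100 → (1.470,3.000)–(2.000,2.427)
cell (1,3): code 1100 → (1.416,4.000)–(1.470,3.000)
cell (1,4): code 1000 → (2.000,4.682)–(1.416,4.000)
cell (2,2): code 0110 → (2.000,2.427)–(3.000,2.221)
cell (2,4): code 1001 → (3.000,4.891)–(2.000,4.682)
cell (3,2): code 0110 → (3.000,2.221)–(4.000,2.943)
cell (3,4): code 1001 → (4.000,4.187)–(3.000,4.891)
cell (4,2): code 0010 → (4.000,2.943)–(4.044,3.000)
cell (4,3): code 0011 → (4.044,3.000)–(4.143,4.000)
cell (4,4): code 0001 → (4.143,4.000)–(4.000,4.187)
total: 10 segments, chained into 1 closed loop(s), length Σ = 8.491370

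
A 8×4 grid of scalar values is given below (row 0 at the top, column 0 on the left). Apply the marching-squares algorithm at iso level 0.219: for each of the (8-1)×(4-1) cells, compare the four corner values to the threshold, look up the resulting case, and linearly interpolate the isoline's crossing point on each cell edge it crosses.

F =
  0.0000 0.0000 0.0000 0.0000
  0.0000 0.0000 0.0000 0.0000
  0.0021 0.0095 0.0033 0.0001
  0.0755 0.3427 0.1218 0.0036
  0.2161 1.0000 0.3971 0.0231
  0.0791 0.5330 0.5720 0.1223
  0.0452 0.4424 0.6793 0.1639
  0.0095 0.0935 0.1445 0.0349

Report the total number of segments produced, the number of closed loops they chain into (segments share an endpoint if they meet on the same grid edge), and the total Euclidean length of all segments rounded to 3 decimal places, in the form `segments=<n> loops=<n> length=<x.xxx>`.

cell (2,0): code 0100 → (2.629,1.000)–(3.000,0.537)
cell (2,1): code 1000 → (3.000,1.560)–(2.629,1.000)
cell (3,0): code 0110 → (3.000,0.537)–(4.000,0.004)
cell (3,1): code 1101 → (3.353,2.000)–(3.000,1.560)
cell (3,2): code 1000 → (4.000,2.476)–(3.353,2.000)
cell (4,0): code 0110 → (4.000,0.004)–(5.000,0.308)
cell (4,2): code 1001 → (5.000,2.785)–(4.000,2.476)
cell (5,0): code 0110 → (5.000,0.308)–(6.000,0.438)
cell (5,2): code 1001 → (6.000,2.893)–(5.000,2.785)
cell (6,0): code 0010 → (6.000,0.438)–(6.640,1.000)
cell (6,1): code 0011 → (6.640,1.000)–(6.861,2.000)
cell (6,2): code 0001 → (6.861,2.000)–(6.000,2.893)
total: 12 segments, chained into 1 closed loop(s), length Σ = 10.988734

segments=12 loops=1 length=10.989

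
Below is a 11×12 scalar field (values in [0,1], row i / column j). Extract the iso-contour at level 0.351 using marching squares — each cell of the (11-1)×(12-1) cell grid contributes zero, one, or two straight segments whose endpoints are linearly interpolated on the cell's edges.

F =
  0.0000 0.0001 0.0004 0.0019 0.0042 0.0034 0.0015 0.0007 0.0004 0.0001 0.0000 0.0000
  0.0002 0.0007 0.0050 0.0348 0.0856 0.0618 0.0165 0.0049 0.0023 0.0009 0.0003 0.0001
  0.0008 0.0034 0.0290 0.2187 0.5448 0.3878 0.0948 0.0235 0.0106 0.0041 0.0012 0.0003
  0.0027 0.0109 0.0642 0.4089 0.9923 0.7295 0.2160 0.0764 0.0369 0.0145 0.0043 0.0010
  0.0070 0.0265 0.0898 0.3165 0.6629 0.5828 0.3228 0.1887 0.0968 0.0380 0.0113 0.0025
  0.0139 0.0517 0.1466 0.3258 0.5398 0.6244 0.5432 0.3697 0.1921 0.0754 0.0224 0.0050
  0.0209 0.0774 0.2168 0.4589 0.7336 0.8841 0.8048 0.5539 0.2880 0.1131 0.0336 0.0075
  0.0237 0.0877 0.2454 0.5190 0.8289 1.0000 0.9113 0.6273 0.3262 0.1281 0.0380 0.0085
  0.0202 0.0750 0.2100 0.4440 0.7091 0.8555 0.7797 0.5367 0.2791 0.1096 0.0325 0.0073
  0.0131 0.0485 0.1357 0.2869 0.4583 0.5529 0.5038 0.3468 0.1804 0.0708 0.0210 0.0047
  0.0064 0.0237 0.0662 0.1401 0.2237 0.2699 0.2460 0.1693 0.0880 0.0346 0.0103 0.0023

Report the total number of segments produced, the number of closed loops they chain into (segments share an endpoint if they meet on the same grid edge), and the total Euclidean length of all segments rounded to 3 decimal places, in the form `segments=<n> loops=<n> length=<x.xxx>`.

segments=28 loops=1 length=21.777

cell (1,3): code 0100 → (1.578,4.000)–(2.000,3.406)
cell (1,4): code 1100 → (1.887,5.000)–(1.578,4.000)
cell (1,5): code 1000 → (2.000,5.126)–(1.887,5.000)
cell (2,2): code 0100 → (2.696,3.000)–(3.000,2.832)
cell (2,3): code 1110 → (2.000,3.406)–(2.696,3.000)
cell (2,5): code 1001 → (3.000,5.737)–(2.000,5.126)
cell (3,2): code 0010 → (3.000,2.832)–(3.627,3.000)
cell (3,3): code 0111 → (3.627,3.000)–(4.000,3.100)
cell (3,5): code 1001 → (4.000,5.892)–(3.000,5.737)
cell (4,3): code 0110 → (4.000,3.100)–(5.000,3.118)
cell (4,5): code 1101 → (4.128,6.000)–(4.000,5.892)
cell (4,6): code 1100 → (4.897,7.000)–(4.128,6.000)
cell (4,7): code 1000 → (5.000,7.105)–(4.897,7.000)
cell (5,2): code 0100 → (5.189,3.000)–(6.000,2.554)
cell (5,3): code 1110 → (5.000,3.118)–(5.189,3.000)
cell (5,7): code 1001 → (6.000,7.763)–(5.000,7.105)
cell (6,2): code 0110 → (6.000,2.554)–(7.000,2.386)
cell (6,7): code 1001 → (7.000,7.918)–(6.000,7.763)
cell (7,2): code 0110 → (7.000,2.386)–(8.000,2.603)
cell (7,7): code 1001 → (8.000,7.721)–(7.000,7.918)
cell (8,2): code 0010 → (8.000,2.603)–(8.592,3.000)
cell (8,3): code 0111 → (8.592,3.000)–(9.000,3.374)
cell (8,6): code 1011 → (9.000,6.973)–(8.978,7.000)
cell (8,7): code 0001 → (8.978,7.000)–(8.000,7.721)
cell (9,3): code 0010 → (9.000,3.374)–(9.457,4.000)
cell (9,4): code 0011 → (9.457,4.000)–(9.713,5.000)
cell (9,5): code 0011 → (9.713,5.000)–(9.593,6.000)
cell (9,6): code 0001 → (9.593,6.000)–(9.000,6.973)
total: 28 segments, chained into 1 closed loop(s), length Σ = 21.777092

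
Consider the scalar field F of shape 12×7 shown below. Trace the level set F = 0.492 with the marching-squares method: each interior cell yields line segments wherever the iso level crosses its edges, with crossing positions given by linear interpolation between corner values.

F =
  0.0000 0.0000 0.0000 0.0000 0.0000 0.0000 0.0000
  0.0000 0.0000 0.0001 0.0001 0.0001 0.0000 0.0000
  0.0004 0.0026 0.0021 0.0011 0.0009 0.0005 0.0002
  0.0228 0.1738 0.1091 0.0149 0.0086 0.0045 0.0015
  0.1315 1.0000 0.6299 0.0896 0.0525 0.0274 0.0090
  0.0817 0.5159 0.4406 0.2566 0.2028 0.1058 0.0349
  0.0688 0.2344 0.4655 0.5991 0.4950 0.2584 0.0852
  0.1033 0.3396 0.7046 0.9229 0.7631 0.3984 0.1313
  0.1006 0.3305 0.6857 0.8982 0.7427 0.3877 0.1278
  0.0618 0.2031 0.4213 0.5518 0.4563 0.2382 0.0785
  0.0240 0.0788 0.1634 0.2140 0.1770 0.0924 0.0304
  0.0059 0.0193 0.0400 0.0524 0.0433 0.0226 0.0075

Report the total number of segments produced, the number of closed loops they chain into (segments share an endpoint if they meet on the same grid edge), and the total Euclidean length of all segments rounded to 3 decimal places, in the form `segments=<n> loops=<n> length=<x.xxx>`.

cell (3,0): code 0100 → (3.385,1.000)–(4.000,0.415)
cell (3,1): code 1100 → (3.735,2.000)–(3.385,1.000)
cell (3,2): code 1000 → (4.000,2.255)–(3.735,2.000)
cell (4,0): code 0110 → (4.000,0.415)–(5.000,0.945)
cell (4,1): code 1011 → (5.000,1.317)–(4.728,2.000)
cell (4,2): code 0001 → (4.728,2.000)–(4.000,2.255)
cell (5,0): code 0010 → (5.000,0.945)–(5.085,1.000)
cell (5,1): code 0001 → (5.085,1.000)–(5.000,1.317)
cell (5,2): code 0100 → (5.687,3.000)–(6.000,2.198)
cell (5,3): code 1100 → (5.990,4.000)–(5.687,3.000)
cell (5,4): code 1000 → (6.000,4.013)–(5.990,4.000)
cell (6,1): code 0100 → (6.111,2.000)–(7.000,1.418)
cell (6,2): code 1110 → (6.000,2.198)–(6.111,2.000)
cell (6,4): code 1001 → (7.000,4.743)–(6.000,4.013)
cell (7,1): code 0110 → (7.000,1.418)–(8.000,1.455)
cell (7,4): code 1001 → (8.000,4.706)–(7.000,4.743)
cell (8,1): code 0010 → (8.000,1.455)–(8.733,2.000)
cell (8,2): code 0111 → (8.733,2.000)–(9.000,2.542)
cell (8,3): code 1011 → (9.000,3.626)–(8.875,4.000)
cell (8,4): code 0001 → (8.875,4.000)–(8.000,4.706)
cell (9,2): code 0010 → (9.000,2.542)–(9.177,3.000)
cell (9,3): code 0001 → (9.177,3.000)–(9.000,3.626)
total: 22 segments, chained into 2 closed loop(s), length Σ = 15.973621

segments=22 loops=2 length=15.974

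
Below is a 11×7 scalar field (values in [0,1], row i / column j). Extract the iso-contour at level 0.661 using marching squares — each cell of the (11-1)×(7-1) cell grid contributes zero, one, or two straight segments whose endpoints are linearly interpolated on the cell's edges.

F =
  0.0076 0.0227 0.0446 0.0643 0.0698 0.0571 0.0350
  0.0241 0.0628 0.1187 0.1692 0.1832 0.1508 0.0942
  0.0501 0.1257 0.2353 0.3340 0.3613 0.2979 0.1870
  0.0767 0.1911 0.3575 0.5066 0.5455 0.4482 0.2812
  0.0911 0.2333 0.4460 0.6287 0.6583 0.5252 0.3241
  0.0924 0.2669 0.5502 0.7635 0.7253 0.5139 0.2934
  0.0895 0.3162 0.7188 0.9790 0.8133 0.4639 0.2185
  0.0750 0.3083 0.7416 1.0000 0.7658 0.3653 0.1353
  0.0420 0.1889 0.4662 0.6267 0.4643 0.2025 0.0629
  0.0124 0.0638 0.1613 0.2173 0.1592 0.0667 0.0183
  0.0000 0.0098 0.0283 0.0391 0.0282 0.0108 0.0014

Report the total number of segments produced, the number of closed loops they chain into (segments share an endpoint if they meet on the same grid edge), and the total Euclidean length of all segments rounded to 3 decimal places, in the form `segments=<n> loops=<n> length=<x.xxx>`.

cell (4,2): code 0100 → (4.240,3.000)–(5.000,2.519)
cell (4,3): code 1100 → (4.040,4.000)–(4.240,3.000)
cell (4,4): code 1000 → (5.000,4.304)–(4.040,4.000)
cell (5,1): code 0100 → (5.657,2.000)–(6.000,1.856)
cell (5,2): code 1110 → (5.000,2.519)–(5.657,2.000)
cell (5,4): code 1001 → (6.000,4.436)–(5.000,4.304)
cell (6,1): code 0110 → (6.000,1.856)–(7.000,1.814)
cell (6,4): code 1001 → (7.000,4.262)–(6.000,4.436)
cell (7,1): code 0010 → (7.000,1.814)–(7.293,2.000)
cell (7,2): code 0011 → (7.293,2.000)–(7.908,3.000)
cell (7,3): code 0011 → (7.908,3.000)–(7.348,4.000)
cell (7,4): code 0001 → (7.348,4.000)–(7.000,4.262)
total: 12 segments, chained into 1 closed loop(s), length Σ = 10.262332

segments=12 loops=1 length=10.262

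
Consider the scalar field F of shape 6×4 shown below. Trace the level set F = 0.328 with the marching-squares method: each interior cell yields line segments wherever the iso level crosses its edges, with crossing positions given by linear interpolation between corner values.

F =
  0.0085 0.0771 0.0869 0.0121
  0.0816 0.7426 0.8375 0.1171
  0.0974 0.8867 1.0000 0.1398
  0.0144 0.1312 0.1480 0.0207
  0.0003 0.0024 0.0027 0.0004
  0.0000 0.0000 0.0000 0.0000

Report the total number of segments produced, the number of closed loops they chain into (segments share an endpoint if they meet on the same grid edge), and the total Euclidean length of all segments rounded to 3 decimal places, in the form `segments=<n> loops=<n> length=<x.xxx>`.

segments=8 loops=1 length=8.007

cell (0,0): code 0100 → (0.377,1.000)–(1.000,0.373)
cell (0,1): code 1100 → (0.321,2.000)–(0.377,1.000)
cell (0,2): code 1000 → (1.000,2.707)–(0.321,2.000)
cell (1,0): code 0110 → (1.000,0.373)–(2.000,0.292)
cell (1,2): code 1001 → (2.000,2.781)–(1.000,2.707)
cell (2,0): code 0010 → (2.000,0.292)–(2.740,1.000)
cell (2,1): code 0011 → (2.740,1.000)–(2.789,2.000)
cell (2,2): code 0001 → (2.789,2.000)–(2.000,2.781)
total: 8 segments, chained into 1 closed loop(s), length Σ = 8.006880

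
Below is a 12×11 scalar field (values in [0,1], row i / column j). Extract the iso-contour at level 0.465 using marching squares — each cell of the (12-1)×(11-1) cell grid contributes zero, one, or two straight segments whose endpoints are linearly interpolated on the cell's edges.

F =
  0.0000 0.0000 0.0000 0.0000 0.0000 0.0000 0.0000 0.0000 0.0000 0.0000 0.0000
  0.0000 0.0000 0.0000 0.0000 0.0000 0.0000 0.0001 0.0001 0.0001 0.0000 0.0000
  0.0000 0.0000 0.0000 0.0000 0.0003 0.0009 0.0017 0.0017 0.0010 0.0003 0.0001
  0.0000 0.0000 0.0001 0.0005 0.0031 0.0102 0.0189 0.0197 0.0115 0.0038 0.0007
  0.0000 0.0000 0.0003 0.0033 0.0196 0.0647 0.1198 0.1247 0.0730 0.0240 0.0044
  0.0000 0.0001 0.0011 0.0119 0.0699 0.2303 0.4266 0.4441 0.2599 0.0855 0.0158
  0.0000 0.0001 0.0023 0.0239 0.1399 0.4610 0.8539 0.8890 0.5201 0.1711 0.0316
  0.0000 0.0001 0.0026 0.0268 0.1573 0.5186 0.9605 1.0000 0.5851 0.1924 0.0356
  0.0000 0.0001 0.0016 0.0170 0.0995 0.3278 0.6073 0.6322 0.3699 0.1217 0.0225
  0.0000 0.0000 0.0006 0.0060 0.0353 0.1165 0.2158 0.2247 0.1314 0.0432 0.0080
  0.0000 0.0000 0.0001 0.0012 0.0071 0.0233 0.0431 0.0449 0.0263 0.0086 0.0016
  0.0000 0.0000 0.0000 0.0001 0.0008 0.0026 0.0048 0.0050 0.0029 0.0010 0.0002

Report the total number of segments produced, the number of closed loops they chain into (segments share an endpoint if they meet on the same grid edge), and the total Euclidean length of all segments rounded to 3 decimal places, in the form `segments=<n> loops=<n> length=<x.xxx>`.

segments=14 loops=1 length=10.659

cell (5,5): code 0100 → (5.090,6.000)–(6.000,5.010)
cell (5,6): code 1100 → (5.047,7.000)–(5.090,6.000)
cell (5,7): code 1100 → (5.788,8.000)–(5.047,7.000)
cell (5,8): code 1000 → (6.000,8.158)–(5.788,8.000)
cell (6,4): code 0100 → (6.069,5.000)–(7.000,4.852)
cell (6,5): code 1110 → (6.000,5.010)–(6.069,5.000)
cell (6,8): code 1001 → (7.000,8.306)–(6.000,8.158)
cell (7,4): code 0010 → (7.000,4.852)–(7.281,5.000)
cell (7,5): code 0111 → (7.281,5.000)–(8.000,5.491)
cell (7,7): code 1011 → (8.000,7.637)–(7.558,8.000)
cell (7,8): code 0001 → (7.558,8.000)–(7.000,8.306)
cell (8,5): code 0010 → (8.000,5.491)–(8.363,6.000)
cell (8,6): code 0011 → (8.363,6.000)–(8.410,7.000)
cell (8,7): code 0001 → (8.410,7.000)–(8.000,7.637)
total: 14 segments, chained into 1 closed loop(s), length Σ = 10.658932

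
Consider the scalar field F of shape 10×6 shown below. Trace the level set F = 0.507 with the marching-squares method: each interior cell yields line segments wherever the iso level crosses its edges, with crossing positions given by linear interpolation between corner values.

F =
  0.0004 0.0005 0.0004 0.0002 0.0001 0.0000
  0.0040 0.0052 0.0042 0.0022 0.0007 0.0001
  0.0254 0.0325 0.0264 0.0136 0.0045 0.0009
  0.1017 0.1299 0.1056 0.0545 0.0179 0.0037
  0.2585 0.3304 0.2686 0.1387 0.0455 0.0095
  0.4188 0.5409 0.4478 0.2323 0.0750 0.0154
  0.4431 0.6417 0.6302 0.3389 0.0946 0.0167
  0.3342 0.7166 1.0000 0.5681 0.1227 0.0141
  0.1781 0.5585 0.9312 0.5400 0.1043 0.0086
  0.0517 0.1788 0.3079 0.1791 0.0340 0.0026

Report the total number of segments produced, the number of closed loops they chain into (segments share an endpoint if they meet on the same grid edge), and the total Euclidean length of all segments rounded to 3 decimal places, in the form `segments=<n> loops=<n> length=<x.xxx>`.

cell (4,0): code 0100 → (4.839,1.000)–(5.000,0.722)
cell (4,1): code 1000 → (5.000,1.364)–(4.839,1.000)
cell (5,0): code 0110 → (5.000,0.722)–(6.000,0.322)
cell (5,1): code 1101 → (5.325,2.000)–(5.000,1.364)
cell (5,2): code 1000 → (6.000,2.423)–(5.325,2.000)
cell (6,0): code 0110 → (6.000,0.322)–(7.000,0.452)
cell (6,2): code 1101 → (6.733,3.000)–(6.000,2.423)
cell (6,3): code 1000 → (7.000,3.137)–(6.733,3.000)
cell (7,0): code 0110 → (7.000,0.452)–(8.000,0.865)
cell (7,3): code 1001 → (8.000,3.076)–(7.000,3.137)
cell (8,0): code 0010 → (8.000,0.865)–(8.136,1.000)
cell (8,1): code 0011 → (8.136,1.000)–(8.681,2.000)
cell (8,2): code 0011 → (8.681,2.000)–(8.091,3.000)
cell (8,3): code 0001 → (8.091,3.000)–(8.000,3.076)
total: 14 segments, chained into 1 closed loop(s), length Σ = 10.242240

segments=14 loops=1 length=10.242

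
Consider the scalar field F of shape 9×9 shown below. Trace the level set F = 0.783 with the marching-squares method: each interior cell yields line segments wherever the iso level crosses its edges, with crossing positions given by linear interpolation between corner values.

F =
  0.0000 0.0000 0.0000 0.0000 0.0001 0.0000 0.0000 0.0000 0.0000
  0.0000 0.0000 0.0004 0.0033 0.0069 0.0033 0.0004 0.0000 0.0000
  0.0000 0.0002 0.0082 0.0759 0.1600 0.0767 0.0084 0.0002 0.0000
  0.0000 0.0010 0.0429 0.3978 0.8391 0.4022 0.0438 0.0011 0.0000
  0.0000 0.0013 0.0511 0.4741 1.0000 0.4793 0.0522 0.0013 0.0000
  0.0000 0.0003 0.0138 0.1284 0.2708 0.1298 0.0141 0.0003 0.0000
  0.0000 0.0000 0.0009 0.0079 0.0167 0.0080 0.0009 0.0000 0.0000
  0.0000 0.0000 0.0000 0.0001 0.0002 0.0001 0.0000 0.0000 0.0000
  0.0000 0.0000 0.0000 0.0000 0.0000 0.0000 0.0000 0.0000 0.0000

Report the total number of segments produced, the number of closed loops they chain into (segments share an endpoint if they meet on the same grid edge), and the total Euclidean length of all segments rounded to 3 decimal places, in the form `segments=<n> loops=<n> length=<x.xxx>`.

cell (2,3): code 0100 → (2.917,4.000)–(3.000,3.873)
cell (2,4): code 1000 → (3.000,4.128)–(2.917,4.000)
cell (3,3): code 0110 → (3.000,3.873)–(4.000,3.587)
cell (3,4): code 1001 → (4.000,4.417)–(3.000,4.128)
cell (4,3): code 0010 → (4.000,3.587)–(4.298,4.000)
cell (4,4): code 0001 → (4.298,4.000)–(4.000,4.417)
total: 6 segments, chained into 1 closed loop(s), length Σ = 3.405819

segments=6 loops=1 length=3.406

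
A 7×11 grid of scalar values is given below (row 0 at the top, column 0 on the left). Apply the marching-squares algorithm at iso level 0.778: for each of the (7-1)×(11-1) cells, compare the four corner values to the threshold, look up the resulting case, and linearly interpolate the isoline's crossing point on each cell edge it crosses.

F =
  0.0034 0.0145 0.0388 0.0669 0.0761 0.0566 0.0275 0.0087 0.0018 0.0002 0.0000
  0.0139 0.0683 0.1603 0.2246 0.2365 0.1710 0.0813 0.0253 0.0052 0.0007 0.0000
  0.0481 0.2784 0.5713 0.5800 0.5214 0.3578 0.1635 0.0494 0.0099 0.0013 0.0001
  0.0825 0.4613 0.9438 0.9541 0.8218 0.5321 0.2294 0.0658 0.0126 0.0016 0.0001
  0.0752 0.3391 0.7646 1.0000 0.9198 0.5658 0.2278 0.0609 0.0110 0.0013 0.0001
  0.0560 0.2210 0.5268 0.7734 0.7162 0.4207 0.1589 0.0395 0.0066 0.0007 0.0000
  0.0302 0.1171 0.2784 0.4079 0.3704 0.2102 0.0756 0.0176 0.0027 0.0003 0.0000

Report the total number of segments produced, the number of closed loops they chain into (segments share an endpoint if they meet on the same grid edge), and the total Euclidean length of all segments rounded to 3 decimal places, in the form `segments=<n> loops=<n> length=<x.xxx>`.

cell (2,1): code 0100 → (2.555,2.000)–(3.000,1.656)
cell (2,2): code 1100 → (2.529,3.000)–(2.555,2.000)
cell (2,3): code 1100 → (2.854,4.000)–(2.529,3.000)
cell (2,4): code 1000 → (3.000,4.151)–(2.854,4.000)
cell (3,1): code 0010 → (3.000,1.656)–(3.925,2.000)
cell (3,2): code 0111 → (3.925,2.000)–(4.000,2.057)
cell (3,4): code 1001 → (4.000,4.401)–(3.000,4.151)
cell (4,2): code 0010 → (4.000,2.057)–(4.980,3.000)
cell (4,3): code 0011 → (4.980,3.000)–(4.696,4.000)
cell (4,4): code 0001 → (4.696,4.000)–(4.000,4.401)
total: 10 segments, chained into 1 closed loop(s), length Σ = 8.138354

segments=10 loops=1 length=8.138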